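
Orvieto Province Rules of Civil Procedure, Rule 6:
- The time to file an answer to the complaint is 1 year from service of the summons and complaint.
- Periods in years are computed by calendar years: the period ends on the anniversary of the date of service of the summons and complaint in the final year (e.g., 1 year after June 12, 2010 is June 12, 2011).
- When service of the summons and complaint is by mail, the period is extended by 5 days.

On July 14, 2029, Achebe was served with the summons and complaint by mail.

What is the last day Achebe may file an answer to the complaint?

July 19, 2030

1 year after July 14, 2029 is July 14, 2030.
Service was by mail, adding 5 days: July 14, 2030 + 5 days = July 19, 2030.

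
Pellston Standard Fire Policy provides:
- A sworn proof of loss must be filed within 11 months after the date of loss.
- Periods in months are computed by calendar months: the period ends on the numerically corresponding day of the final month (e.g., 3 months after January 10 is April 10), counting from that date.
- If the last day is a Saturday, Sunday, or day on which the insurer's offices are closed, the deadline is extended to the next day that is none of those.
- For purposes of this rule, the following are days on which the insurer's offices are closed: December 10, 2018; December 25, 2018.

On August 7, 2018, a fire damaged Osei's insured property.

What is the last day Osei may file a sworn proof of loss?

July 8, 2019

11 months after August 7, 2018 is July 7, 2019.
July 7, 2019 is Sunday. The next qualifying day is July 8, 2019.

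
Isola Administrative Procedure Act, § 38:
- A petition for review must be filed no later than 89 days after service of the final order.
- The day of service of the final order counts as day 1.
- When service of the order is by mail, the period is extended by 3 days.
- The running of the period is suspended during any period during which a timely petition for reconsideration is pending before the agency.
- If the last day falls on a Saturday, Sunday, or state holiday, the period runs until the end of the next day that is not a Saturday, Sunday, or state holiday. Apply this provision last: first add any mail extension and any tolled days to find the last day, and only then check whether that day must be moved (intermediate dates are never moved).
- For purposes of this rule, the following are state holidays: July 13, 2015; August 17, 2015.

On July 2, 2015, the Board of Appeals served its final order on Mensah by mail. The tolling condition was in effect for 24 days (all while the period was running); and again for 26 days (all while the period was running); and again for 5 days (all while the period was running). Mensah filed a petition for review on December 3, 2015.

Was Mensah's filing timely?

No

Counting July 2, 2015 as day 1, day 89 is September 28, 2015.
Service was by mail, adding 3 days: September 28, 2015 + 3 days = October 1, 2015.
Tolling adds 24 days: October 1, 2015 + 24 days = October 25, 2015.
Tolling adds 26 days: October 25, 2015 + 26 days = November 20, 2015.
Tolling adds 5 days: November 20, 2015 + 5 days = November 25, 2015.
November 25, 2015 is a Wednesday and not a state holiday, so no extension applies.
The deadline is November 25, 2015; the filing on December 3, 2015 is after that date.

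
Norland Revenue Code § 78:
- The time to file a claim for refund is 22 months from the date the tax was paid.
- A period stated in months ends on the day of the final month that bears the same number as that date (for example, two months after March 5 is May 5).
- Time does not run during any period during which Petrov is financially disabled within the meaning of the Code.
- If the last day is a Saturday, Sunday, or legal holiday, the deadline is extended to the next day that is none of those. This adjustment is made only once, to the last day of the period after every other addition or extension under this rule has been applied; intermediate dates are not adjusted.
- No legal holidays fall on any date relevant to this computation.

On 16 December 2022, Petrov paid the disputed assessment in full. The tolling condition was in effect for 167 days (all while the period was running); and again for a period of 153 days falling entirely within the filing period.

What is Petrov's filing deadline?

September 1, 2025

22 months after 16 December 2022 is October 16, 2024.
Tolling adds 167 days: October 16, 2024 + 167 days = April 1, 2025.
Tolling adds 153 days: April 1, 2025 + 153 days = September 1, 2025.
September 1, 2025 is a Monday and not a legal holiday, so no extension applies.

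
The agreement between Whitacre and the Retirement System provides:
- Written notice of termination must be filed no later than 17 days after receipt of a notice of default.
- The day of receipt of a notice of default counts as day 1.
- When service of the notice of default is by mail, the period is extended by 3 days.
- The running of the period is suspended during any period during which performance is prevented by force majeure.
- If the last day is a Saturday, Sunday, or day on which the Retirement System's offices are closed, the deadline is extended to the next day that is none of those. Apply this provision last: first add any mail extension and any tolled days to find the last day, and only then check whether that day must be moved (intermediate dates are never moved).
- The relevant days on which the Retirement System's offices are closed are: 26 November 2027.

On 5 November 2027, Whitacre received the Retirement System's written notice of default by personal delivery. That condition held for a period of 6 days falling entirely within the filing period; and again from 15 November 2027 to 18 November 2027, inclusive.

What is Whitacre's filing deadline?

Counting 5 November 2027 as day 1, day 17 is November 21, 2027.
Service was not by mail, so no mail extension applies.
Tolling adds 6 days: November 21, 2027 + 6 days = November 27, 2027.
From November 15, 2027 through November 18, 2027 inclusive is 4 days; tolling adds 4 days: November 27, 2027 + 4 days = December 1, 2027.
December 1, 2027 is a Wednesday and not a day on which the Retirement System's offices are closed, so no extension applies.

December 1, 2027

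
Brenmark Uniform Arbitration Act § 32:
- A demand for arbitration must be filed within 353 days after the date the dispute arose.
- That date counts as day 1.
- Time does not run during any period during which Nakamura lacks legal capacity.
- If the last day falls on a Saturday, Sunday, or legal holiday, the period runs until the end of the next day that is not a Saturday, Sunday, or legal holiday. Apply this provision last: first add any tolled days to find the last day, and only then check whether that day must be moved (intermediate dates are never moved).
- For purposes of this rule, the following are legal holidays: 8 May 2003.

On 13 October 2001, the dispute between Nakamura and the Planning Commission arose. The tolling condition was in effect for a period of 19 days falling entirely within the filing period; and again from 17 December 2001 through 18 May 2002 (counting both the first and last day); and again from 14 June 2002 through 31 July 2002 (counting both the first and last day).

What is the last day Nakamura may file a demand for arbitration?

May 9, 2003

Counting 13 October 2001 as day 1, day 353 is September 30, 2002.
Tolling adds 19 days: September 30, 2002 + 19 days = October 19, 2002.
From December 17, 2001 through May 18, 2002 inclusive is 153 days; tolling adds 153 days: October 19, 2002 + 153 days = March 21, 2003.
From June 14, 2002 through July 31, 2002 inclusive is 48 days; tolling adds 48 days: March 21, 2003 + 48 days = May 8, 2003.
May 8, 2003 is a listed holiday. The next qualifying day is May 9, 2003.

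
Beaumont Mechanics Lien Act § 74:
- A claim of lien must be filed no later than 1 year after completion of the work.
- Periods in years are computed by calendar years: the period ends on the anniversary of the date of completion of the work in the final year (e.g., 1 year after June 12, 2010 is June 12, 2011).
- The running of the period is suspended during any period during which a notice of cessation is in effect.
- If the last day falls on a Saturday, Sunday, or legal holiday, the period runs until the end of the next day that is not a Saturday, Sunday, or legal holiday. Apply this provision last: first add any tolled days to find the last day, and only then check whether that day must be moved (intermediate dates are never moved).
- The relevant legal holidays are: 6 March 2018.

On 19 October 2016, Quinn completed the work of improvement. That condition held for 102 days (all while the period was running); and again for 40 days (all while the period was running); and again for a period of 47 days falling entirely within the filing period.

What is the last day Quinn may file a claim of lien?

April 26, 2018

1 year after 19 October 2016 is October 19, 2017.
Tolling adds 102 days: October 19, 2017 + 102 days = January 29, 2018.
Tolling adds 40 days: January 29, 2018 + 40 days = March 10, 2018.
Tolling adds 47 days: March 10, 2018 + 47 days = April 26, 2018.
April 26, 2018 is a Thursday and not a legal holiday, so no extension applies.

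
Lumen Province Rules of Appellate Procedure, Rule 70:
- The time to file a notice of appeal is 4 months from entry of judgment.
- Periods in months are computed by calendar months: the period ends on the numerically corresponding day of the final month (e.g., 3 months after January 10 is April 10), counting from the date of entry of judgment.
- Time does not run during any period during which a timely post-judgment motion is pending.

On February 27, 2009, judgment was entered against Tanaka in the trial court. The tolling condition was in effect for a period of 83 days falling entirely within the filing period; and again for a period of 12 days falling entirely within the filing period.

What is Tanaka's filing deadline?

September 30, 2009

4 months after February 27, 2009 is June 27, 2009.
Tolling adds 83 days: June 27, 2009 + 83 days = September 18, 2009.
Tolling adds 12 days: September 18, 2009 + 12 days = September 30, 2009.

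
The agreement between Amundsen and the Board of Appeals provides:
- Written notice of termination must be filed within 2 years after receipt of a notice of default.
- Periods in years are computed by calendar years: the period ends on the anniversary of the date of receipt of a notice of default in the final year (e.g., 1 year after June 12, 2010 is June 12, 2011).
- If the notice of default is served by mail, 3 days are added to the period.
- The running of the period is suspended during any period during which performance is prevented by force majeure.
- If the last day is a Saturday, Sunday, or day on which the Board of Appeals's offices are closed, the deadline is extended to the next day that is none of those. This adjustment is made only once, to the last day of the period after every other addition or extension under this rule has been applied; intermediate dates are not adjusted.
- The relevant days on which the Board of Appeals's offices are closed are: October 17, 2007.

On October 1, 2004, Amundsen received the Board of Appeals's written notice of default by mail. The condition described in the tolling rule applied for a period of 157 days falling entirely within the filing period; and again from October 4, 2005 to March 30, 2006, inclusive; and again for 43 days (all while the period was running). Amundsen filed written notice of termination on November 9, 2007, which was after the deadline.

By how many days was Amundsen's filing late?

2 years after October 1, 2004 is October 1, 2006.
Service was by mail, adding 3 days: October 1, 2006 + 3 days = October 4, 2006.
Tolling adds 157 days: October 4, 2006 + 157 days = March 10, 2007.
From October 4, 2005 through March 30, 2006 inclusive is 178 days; tolling adds 178 days: March 10, 2007 + 178 days = September 4, 2007.
Tolling adds 43 days: September 4, 2007 + 43 days = October 17, 2007.
October 17, 2007 is a listed holiday. The next qualifying day is October 18, 2007.
The deadline is October 18, 2007; from October 18, 2007 to November 9, 2007 is 22 days.

22 days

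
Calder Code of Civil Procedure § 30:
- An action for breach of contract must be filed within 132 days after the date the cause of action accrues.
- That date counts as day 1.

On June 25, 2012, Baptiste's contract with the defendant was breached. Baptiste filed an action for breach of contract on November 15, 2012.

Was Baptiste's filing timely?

Counting June 25, 2012 as day 1, day 132 is November 3, 2012.
The deadline is November 3, 2012; the filing on November 15, 2012 is after that date.

No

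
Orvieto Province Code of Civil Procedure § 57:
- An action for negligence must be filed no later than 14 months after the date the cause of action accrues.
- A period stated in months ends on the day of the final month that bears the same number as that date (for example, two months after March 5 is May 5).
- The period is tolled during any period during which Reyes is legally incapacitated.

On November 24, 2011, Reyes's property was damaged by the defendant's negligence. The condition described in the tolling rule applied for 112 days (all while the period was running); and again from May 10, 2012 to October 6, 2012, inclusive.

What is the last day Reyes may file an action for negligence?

14 months after November 24, 2011 is January 24, 2013.
Tolling adds 112 days: January 24, 2013 + 112 days = May 16, 2013.
From May 10, 2012 through October 6, 2012 inclusive is 150 days; tolling adds 150 days: May 16, 2013 + 150 days = October 13, 2013.

October 13, 2013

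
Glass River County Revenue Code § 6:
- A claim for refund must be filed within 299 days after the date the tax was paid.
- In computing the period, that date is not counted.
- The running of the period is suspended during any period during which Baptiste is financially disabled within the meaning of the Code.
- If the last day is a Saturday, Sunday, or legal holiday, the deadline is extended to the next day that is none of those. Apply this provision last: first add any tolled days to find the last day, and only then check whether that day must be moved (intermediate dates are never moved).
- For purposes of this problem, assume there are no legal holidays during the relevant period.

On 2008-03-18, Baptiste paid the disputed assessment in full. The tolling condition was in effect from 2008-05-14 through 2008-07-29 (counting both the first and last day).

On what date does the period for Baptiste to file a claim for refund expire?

299 days after 2008-03-18 is January 11, 2009.
From May 14, 2008 through July 29, 2008 inclusive is 77 days; tolling adds 77 days: January 11, 2009 + 77 days = March 29, 2009.
March 29, 2009 is Sunday. The next qualifying day is March 30, 2009.

March 30, 2009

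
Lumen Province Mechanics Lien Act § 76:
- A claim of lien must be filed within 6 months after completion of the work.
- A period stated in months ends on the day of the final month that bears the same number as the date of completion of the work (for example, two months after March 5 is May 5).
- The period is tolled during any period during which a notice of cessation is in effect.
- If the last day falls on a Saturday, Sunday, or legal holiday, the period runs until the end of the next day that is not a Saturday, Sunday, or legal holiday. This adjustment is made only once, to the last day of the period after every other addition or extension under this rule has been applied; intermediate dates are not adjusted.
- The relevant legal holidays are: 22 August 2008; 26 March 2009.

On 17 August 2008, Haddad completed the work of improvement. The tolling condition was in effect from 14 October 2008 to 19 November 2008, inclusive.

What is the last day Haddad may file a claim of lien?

March 27, 2009

6 months after 17 August 2008 is February 17, 2009.
From October 14, 2008 through November 19, 2008 inclusive is 37 days; tolling adds 37 days: February 17, 2009 + 37 days = March 26, 2009.
March 26, 2009 is a listed holiday. The next qualifying day is March 27, 2009.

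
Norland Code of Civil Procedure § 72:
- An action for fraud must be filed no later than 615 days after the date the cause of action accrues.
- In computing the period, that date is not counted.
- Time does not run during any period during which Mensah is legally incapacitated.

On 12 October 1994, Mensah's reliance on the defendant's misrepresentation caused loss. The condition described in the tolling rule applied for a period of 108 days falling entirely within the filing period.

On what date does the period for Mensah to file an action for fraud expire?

October 4, 1996

615 days after 12 October 1994 is June 18, 1996.
Tolling adds 108 days: June 18, 1996 + 108 days = October 4, 1996.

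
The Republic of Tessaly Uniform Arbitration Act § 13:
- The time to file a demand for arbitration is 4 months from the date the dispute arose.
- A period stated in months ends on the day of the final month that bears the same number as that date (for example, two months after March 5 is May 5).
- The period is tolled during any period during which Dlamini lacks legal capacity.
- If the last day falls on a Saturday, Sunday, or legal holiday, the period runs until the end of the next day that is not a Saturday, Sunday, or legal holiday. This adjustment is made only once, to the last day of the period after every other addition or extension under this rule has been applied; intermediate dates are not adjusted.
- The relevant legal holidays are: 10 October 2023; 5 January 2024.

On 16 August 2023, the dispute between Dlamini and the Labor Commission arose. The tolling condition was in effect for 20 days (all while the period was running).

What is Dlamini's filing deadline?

January 8, 2024

4 months after 16 August 2023 is December 16, 2023.
Tolling adds 20 days: December 16, 2023 + 20 days = January 5, 2024.
January 5, 2024 is a listed holiday; January 6, 2024 is Saturday; January 7, 2024 is Sunday. The next qualifying day is January 8, 2024.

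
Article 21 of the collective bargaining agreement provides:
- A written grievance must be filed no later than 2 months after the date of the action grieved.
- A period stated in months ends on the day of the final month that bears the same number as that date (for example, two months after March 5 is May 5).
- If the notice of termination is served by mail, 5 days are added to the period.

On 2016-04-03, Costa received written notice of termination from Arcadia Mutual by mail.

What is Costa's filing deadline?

June 8, 2016

2 months after 2016-04-03 is June 3, 2016.
Service was by mail, adding 5 days: June 3, 2016 + 5 days = June 8, 2016.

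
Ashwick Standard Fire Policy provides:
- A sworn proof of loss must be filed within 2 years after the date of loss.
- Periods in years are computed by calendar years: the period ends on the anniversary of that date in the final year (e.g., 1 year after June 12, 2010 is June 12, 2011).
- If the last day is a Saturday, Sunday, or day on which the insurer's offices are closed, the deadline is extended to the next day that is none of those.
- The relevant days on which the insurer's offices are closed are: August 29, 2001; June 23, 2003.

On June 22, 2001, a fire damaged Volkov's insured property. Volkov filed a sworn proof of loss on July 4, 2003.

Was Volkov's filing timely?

No

2 years after June 22, 2001 is June 22, 2003.
June 22, 2003 is Sunday; June 23, 2003 is a listed holiday. The next qualifying day is June 24, 2003.
The deadline is June 24, 2003; the filing on July 4, 2003 is after that date.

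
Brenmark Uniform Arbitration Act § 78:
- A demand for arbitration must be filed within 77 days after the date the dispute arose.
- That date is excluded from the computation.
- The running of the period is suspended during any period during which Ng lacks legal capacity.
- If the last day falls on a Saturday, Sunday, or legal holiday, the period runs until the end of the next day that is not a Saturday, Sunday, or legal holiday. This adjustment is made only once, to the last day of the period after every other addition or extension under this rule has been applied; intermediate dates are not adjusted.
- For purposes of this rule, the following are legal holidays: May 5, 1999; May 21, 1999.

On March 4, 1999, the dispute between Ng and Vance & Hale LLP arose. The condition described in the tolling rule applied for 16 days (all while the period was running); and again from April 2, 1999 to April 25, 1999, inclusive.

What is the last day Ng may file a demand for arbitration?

77 days after March 4, 1999 is May 20, 1999.
Tolling adds 16 days: May 20, 1999 + 16 days = June 5, 1999.
From April 2, 1999 through April 25, 1999 inclusive is 24 days; tolling adds 24 days: June 5, 1999 + 24 days = June 29, 1999.
June 29, 1999 is a Tuesday and not a legal holiday, so no extension applies.

June 29, 1999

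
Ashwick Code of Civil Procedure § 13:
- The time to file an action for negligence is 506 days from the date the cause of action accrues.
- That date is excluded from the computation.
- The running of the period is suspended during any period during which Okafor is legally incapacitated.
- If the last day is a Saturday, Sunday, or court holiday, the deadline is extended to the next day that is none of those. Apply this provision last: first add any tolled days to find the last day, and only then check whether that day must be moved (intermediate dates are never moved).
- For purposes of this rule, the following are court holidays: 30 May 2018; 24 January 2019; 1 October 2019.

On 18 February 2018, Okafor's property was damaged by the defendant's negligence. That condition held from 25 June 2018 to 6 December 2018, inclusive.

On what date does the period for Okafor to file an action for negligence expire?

December 23, 2019

506 days after 18 February 2018 is July 9, 2019.
From June 25, 2018 through December 6, 2018 inclusive is 165 days; tolling adds 165 days: July 9, 2019 + 165 days = December 21, 2019.
December 21, 2019 is Saturday; December 22, 2019 is Sunday. The next qualifying day is December 23, 2019.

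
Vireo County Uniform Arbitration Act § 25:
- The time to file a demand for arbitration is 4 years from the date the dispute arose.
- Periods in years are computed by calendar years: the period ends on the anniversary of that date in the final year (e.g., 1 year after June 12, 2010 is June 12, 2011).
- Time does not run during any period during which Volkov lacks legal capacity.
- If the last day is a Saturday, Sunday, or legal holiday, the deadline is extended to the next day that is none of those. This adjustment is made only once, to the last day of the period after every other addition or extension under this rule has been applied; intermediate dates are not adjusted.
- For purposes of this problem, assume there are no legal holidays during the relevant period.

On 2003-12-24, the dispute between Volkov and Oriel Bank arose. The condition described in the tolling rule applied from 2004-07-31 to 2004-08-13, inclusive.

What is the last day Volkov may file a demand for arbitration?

4 years after 2003-12-24 is December 24, 2007.
From July 31, 2004 through August 13, 2004 inclusive is 14 days; tolling adds 14 days: December 24, 2007 + 14 days = January 7, 2008.
January 7, 2008 is a Monday and not a legal holiday, so no extension applies.

January 7, 2008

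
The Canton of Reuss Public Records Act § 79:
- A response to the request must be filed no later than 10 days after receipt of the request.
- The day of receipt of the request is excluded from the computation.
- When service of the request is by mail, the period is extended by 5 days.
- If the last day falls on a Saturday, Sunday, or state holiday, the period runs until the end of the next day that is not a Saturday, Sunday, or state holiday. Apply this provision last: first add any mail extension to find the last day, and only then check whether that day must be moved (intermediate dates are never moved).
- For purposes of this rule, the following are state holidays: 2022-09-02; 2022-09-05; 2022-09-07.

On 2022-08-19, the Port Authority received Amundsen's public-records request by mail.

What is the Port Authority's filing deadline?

September 6, 2022

10 days after 2022-08-19 is August 29, 2022.
Service was by mail, adding 5 days: August 29, 2022 + 5 days = September 3, 2022.
September 3, 2022 is Saturday; September 4, 2022 is Sunday; September 5, 2022 is a listed holiday. The next qualifying day is September 6, 2022.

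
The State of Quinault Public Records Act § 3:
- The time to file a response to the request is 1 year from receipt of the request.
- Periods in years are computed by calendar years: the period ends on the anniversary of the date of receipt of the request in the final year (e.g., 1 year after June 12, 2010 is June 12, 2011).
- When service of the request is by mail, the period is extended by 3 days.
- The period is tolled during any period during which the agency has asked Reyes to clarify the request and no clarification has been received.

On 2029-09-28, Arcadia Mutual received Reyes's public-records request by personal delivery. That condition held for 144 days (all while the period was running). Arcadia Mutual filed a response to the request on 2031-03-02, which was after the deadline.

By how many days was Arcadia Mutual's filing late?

1 year after 2029-09-28 is September 28, 2030.
Service was not by mail, so no mail extension applies.
Tolling adds 144 days: September 28, 2030 + 144 days = February 19, 2031.
The deadline is February 19, 2031; from February 19, 2031 to March 2, 2031 is 11 days.

11 days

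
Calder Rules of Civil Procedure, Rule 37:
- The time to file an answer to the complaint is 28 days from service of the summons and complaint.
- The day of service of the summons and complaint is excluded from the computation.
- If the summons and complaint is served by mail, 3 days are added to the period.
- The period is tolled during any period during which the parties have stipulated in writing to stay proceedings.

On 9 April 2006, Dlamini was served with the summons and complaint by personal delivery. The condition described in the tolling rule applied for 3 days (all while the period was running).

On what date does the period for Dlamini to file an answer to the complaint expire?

May 10, 2006

28 days after 9 April 2006 is May 7, 2006.
Service was not by mail, so no mail extension applies.
Tolling adds 3 days: May 7, 2006 + 3 days = May 10, 2006.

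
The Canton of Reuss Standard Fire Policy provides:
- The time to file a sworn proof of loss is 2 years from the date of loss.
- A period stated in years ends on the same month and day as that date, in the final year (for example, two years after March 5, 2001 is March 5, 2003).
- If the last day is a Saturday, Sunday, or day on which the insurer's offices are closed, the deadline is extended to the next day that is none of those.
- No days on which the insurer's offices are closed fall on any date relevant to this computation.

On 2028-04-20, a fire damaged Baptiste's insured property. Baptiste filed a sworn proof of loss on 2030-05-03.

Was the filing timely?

No

2 years after 2028-04-20 is April 20, 2030.
April 20, 2030 is Saturday; April 21, 2030 is Sunday. The next qualifying day is April 22, 2030.
The deadline is April 22, 2030; the filing on May 3, 2030 is after that date.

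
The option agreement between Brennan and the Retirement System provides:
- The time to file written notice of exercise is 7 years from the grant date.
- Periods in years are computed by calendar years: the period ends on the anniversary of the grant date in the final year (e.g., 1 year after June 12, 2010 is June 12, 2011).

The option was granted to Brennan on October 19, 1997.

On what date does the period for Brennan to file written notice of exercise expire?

October 19, 2004

7 years after October 19, 1997 is October 19, 2004.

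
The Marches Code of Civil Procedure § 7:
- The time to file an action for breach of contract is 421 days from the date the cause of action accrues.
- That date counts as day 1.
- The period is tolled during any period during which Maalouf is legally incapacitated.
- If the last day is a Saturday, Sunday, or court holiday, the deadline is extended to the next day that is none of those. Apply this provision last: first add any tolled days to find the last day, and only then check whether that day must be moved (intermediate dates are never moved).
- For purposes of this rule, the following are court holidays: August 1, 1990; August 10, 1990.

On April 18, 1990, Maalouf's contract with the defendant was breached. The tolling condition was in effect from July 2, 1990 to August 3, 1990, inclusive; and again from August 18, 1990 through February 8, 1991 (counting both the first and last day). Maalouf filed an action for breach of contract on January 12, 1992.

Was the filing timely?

Counting April 18, 1990 as day 1, day 421 is June 12, 1991.
From July 2, 1990 through August 3, 1990 inclusive is 33 days; tolling adds 33 days: June 12, 1991 + 33 days = July 15, 1991.
From August 18, 1990 through February 8, 1991 inclusive is 175 days; tolling adds 175 days: July 15, 1991 + 175 days = January 6, 1992.
January 6, 1992 is a Monday and not a court holiday, so no extension applies.
The deadline is January 6, 1992; the filing on January 12, 1992 is after that date.

No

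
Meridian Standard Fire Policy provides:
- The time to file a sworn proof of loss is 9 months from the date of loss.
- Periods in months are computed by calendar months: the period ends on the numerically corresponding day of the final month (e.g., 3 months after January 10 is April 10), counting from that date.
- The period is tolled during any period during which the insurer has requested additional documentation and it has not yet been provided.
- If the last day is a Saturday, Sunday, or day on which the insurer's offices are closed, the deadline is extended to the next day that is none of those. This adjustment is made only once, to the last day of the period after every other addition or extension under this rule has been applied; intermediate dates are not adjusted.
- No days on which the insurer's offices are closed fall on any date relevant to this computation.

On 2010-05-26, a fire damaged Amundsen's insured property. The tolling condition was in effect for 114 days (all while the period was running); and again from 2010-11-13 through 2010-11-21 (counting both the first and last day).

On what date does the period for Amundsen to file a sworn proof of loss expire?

9 months after 2010-05-26 is February 26, 2011.
Tolling adds 114 days: February 26, 2011 + 114 days = June 20, 2011.
From November 13, 2010 through November 21, 2010 inclusive is 9 days; tolling adds 9 days: June 20, 2011 + 9 days = June 29, 2011.
June 29, 2011 is a Wednesday and not a day on which the insurer's offices are closed, so no extension applies.

June 29, 2011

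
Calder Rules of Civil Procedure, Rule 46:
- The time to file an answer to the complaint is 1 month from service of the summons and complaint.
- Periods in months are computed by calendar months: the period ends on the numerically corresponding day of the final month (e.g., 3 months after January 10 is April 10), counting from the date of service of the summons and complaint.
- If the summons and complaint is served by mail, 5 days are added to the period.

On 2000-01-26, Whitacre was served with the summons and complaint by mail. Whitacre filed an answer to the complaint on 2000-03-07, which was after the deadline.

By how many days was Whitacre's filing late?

1 month after 2000-01-26 is February 26, 2000.
Service was by mail, adding 5 days: February 26, 2000 + 5 days = March 2, 2000.
The deadline is March 2, 2000; from March 2, 2000 to March 7, 2000 is 5 days.

5 days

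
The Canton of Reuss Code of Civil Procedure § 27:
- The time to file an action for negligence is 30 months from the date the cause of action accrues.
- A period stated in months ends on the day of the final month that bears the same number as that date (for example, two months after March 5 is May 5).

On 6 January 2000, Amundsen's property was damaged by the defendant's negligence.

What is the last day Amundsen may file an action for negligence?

30 months after 6 January 2000 is July 6, 2002.

July 6, 2002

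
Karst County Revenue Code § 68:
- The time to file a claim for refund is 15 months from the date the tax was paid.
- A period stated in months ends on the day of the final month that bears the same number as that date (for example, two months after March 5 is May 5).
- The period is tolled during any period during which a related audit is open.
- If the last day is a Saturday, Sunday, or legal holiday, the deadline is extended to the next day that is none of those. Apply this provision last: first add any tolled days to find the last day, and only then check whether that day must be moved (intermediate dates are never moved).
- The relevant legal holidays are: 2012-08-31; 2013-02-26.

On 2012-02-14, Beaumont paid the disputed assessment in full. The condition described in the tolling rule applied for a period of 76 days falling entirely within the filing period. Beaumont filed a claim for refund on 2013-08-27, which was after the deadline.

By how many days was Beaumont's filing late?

29 days

15 months after 2012-02-14 is May 14, 2013.
Tolling adds 76 days: May 14, 2013 + 76 days = July 29, 2013.
July 29, 2013 is a Monday and not a legal holiday, so no extension applies.
The deadline is July 29, 2013; from July 29, 2013 to August 27, 2013 is 29 days.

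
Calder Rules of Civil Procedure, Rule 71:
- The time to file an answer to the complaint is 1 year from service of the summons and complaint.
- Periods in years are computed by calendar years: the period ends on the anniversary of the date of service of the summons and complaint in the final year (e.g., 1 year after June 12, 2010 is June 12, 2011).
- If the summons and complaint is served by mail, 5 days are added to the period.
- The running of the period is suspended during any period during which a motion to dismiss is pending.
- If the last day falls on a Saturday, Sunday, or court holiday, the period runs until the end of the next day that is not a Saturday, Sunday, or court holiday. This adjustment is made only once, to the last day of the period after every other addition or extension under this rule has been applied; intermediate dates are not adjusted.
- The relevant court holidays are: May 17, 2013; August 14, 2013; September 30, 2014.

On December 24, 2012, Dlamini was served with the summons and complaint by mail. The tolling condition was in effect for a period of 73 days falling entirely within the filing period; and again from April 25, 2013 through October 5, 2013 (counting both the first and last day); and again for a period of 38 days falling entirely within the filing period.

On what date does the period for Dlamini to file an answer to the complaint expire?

October 1, 2014

1 year after December 24, 2012 is December 24, 2013.
Service was by mail, adding 5 days: December 24, 2013 + 5 days = December 29, 2013.
Tolling adds 73 days: December 29, 2013 + 73 days = March 12, 2014.
From April 25, 2013 through October 5, 2013 inclusive is 164 days; tolling adds 164 days: March 12, 2014 + 164 days = August 23, 2014.
Tolling adds 38 days: August 23, 2014 + 38 days = September 30, 2014.
September 30, 2014 is a listed holiday. The next qualifying day is October 1, 2014.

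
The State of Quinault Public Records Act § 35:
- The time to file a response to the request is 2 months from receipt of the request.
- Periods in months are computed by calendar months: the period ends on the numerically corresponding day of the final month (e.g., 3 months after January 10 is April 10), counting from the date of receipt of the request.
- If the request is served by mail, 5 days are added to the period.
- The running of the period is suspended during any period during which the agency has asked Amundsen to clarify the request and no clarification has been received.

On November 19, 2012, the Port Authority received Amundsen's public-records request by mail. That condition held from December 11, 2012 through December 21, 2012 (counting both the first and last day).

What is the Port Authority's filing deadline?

February 4, 2013

2 months after November 19, 2012 is January 19, 2013.
Service was by mail, adding 5 days: January 19, 2013 + 5 days = January 24, 2013.
From December 11, 2012 through December 21, 2012 inclusive is 11 days; tolling adds 11 days: January 24, 2013 + 11 days = February 4, 2013.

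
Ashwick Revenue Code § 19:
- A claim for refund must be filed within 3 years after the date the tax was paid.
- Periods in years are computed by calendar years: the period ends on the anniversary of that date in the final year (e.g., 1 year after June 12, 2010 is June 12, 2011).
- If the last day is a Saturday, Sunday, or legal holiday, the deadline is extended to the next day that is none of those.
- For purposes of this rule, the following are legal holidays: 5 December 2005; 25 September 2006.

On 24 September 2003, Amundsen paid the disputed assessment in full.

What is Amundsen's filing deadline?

September 26, 2006

3 years after 24 September 2003 is September 24, 2006.
September 24, 2006 is Sunday; September 25, 2006 is a listed holiday. The next qualifying day is September 26, 2006.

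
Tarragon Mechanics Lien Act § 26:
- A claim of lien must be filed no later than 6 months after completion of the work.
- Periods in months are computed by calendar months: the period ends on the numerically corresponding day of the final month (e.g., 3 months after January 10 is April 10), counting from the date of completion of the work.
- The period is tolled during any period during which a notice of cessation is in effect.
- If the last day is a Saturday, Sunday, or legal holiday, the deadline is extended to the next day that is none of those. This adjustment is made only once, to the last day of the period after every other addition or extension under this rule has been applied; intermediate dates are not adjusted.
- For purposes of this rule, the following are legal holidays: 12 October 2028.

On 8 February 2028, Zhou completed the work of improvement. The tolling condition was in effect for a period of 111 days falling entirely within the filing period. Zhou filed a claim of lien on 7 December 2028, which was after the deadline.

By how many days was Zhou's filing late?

6 months after 8 February 2028 is August 8, 2028.
Tolling adds 111 days: August 8, 2028 + 111 days = November 27, 2028.
November 27, 2028 is a Monday and not a legal holiday, so no extension applies.
The deadline is November 27, 2028; from November 27, 2028 to December 7, 2028 is 10 days.

10 days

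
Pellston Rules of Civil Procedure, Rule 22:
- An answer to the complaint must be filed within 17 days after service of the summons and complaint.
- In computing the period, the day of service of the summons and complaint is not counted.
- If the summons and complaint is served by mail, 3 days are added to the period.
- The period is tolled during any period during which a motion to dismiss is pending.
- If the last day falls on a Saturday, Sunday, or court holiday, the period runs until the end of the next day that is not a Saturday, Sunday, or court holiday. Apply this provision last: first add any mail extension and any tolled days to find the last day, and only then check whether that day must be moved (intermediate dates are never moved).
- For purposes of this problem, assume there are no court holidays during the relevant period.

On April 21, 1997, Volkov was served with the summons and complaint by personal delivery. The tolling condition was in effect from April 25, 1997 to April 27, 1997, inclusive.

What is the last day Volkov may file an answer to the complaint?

17 days after April 21, 1997 is May 8, 1997.
Service was not by mail, so no mail extension applies.
From April 25, 1997 through April 27, 1997 inclusive is 3 days; tolling adds 3 days: May 8, 1997 + 3 days = May 11, 1997.
May 11, 1997 is Sunday. The next qualifying day is May 12, 1997.

May 12, 1997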